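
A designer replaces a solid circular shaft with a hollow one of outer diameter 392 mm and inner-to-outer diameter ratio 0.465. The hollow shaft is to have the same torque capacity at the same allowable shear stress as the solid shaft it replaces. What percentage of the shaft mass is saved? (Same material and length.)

Equal τ_max and T ⇒ the solid shaft needs d_s³ = d_o³(1−k⁴), so d_s = 392·(1−0.465⁴)^(1/3) = 385.8 mm.
Area ratio A_h/A_s = d_o²(1−k²)/d_s² = (1−k²)/(1−k⁴)^(2/3) = 0.8092.
Mass saving = 1 − 0.8092 = 19.1 %.

19.1 %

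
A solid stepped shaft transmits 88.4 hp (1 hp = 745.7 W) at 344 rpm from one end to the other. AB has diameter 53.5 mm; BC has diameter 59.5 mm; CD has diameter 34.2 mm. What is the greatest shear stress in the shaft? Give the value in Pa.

2.33e8 Pa

ω = 2π·344/60 = 36.02 rad/s, so T = P/ω = 88.4×745.7 / 36.02 = 1830 N·m.
Under the same torque, τ_max = 16T/(πd³) is largest where d is smallest — segment CD (d = 34.2 mm).
τ_max = 16·1830/(π·(0.0342)³) = 2.330×10^8 Pa.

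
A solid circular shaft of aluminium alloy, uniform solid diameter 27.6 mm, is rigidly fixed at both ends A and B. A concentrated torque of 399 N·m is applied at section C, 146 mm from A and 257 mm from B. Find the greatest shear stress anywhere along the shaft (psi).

8940 psi

With uniform GJ and both ends fixed, compatibility θ_AC = θ_CB gives T_A·a = T_B·b, together with T_A + T_B = T₀.
T_A = T₀·b/(a+b) = 399.0·257/403.0 = 254.4 N·m; T_B = 144.6 N·m.
τ in each portion: τ_AC = 6.16×10^7 Pa, τ_CB = 3.50×10^7 Pa; maximum is in AC.
τ_max = T_AC·r/J = 254.4·0.0138/5.70×10^-8 = 6.164×10^7 Pa.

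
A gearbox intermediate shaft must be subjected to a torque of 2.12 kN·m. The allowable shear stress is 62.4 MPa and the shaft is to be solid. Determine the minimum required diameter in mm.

55.7 mm

For a solid shaft τ_max = 16T/(πd³), so d = (16T/(π τ_allow))^(1/3) = (16·2120/(π·6.24×10^7))^(1/3) = 0.05572 m.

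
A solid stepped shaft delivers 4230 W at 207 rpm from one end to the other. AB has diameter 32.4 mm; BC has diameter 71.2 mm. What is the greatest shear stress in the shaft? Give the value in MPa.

29.2 MPa

ω = 2π·207/60 = 21.68 rad/s, so T = P/ω = 4230 / 21.68 = 195.1 N·m.
Under the same torque, τ_max = 16T/(πd³) is largest where d is smallest — segment AB (d = 32.4 mm).
τ_max = 16·195.1/(π·(0.0324)³) = 2.922×10^7 Pa.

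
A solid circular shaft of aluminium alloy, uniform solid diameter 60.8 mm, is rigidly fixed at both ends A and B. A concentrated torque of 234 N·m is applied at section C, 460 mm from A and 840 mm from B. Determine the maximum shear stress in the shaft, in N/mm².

3.43 N/mm²

With uniform GJ and both ends fixed, compatibility θ_AC = θ_CB gives T_A·a = T_B·b, together with T_A + T_B = T₀.
T_A = T₀·b/(a+b) = 234.0·840/1300 = 151.2 N·m; T_B = 82.80 N·m.
τ in each portion: τ_AC = 3.43×10^6 Pa, τ_CB = 1.88×10^6 Pa; maximum is in AC.
τ_max = T_AC·r/J = 151.2·0.0304/1.34×10^-6 = 3.426×10^6 Pa.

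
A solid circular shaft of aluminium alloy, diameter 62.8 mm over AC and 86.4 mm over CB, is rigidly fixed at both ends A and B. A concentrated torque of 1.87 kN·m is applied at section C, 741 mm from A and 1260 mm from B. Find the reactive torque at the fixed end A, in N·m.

602 N·m

Compatibility: T_A·a/J_AC = T_B·b/J_CB with T_A + T_B = T₀.
J_AC = 1.53×10^-6 m⁴, J_CB = 5.47×10^-6 m⁴, so T_A = T₀·(J_AC/a)/((J_AC/a)+(J_CB/b)) = 601.9 N·m, T_B = 1268 N·m.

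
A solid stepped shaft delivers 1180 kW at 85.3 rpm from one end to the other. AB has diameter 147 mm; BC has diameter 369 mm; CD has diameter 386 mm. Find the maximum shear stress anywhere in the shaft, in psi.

30700 psi

ω = 2π·85.3/60 = 8.933 rad/s, so T = P/ω = 1180×10³ / 8.933 = 132100 N·m.
Under the same torque, τ_max = 16T/(πd³) is largest where d is smallest — segment AB (d = 147 mm).
τ_max = 16·132100/(π·(0.147)³) = 2.118×10^8 Pa.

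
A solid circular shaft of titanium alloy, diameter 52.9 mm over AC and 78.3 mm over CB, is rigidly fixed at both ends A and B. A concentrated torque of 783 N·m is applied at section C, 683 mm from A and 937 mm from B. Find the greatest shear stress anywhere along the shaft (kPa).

6460 kPa

Compatibility: T_A·a/J_AC = T_B·b/J_CB with T_A + T_B = T₀.
J_AC = 7.69×10^-7 m⁴, J_CB = 3.69×10^-6 m⁴, so T_A = T₀·(J_AC/a)/((J_AC/a)+(J_CB/b)) = 174.1 N·m, T_B = 608.9 N·m.
τ in each portion: τ_AC = 5.99×10^6 Pa, τ_CB = 6.46×10^6 Pa; maximum is in CB.
τ_max = T_CB·r/J = 608.9·0.0391/3.69×10^-6 = 6.460×10^6 Pa.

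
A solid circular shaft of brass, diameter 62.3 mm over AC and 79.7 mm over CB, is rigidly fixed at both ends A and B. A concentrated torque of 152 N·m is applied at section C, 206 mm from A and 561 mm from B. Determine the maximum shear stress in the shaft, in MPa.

Compatibility: T_A·a/J_AC = T_B·b/J_CB with T_A + T_B = T₀.
J_AC = 1.48×10^-6 m⁴, J_CB = 3.96×10^-6 m⁴, so T_A = T₀·(J_AC/a)/((J_AC/a)+(J_CB/b)) = 76.63 N·m, T_B = 75.37 N·m.
τ in each portion: τ_AC = 1.61×10^6 Pa, τ_CB = 7.58×10^5 Pa; maximum is in AC.
τ_max = T_AC·r/J = 76.63·0.0311/1.48×10^-6 = 1.614×10^6 Pa.

1.61 MPa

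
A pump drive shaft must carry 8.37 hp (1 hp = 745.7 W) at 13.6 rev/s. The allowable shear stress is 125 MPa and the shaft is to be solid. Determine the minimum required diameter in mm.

ω = 2π·13.6 = 85.45 rad/s, so T = P/ω = 8.37×745.7 / 85.45 = 73.04 N·m.
For a solid shaft τ_max = 16T/(πd³), so d = (16T/(π τ_allow))^(1/3) = (16·73.04/(π·1.25×10^8))^(1/3) = 0.01438 m.

14.4 mm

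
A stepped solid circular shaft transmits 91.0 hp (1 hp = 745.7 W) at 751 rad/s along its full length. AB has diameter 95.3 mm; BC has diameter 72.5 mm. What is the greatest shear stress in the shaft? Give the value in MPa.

1.21 MPa

ω = 751 rad/s, so T = P/ω = 91.0×745.7 / 751.0 = 90.36 N·m.
Under the same torque, τ_max = 16T/(πd³) is largest where d is smallest — segment BC (d = 72.5 mm).
τ_max = 16·90.36/(π·(0.0725)³) = 1.208×10^6 Pa.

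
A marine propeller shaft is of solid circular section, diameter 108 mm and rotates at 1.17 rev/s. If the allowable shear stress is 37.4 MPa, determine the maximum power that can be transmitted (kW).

J = πd⁴/32 = π(0.108)⁴/32 = 1.336×10^-5 m⁴.
T_max = τ_allow·J/r = 3.74×10^7 × 1.336×10^-5 / 0.0540 = 9251 N·m.
ω = 2π·1.17 = 7.351 rad/s, so P_max = T_max·ω = 6.800×10^4 W.

68.0 kW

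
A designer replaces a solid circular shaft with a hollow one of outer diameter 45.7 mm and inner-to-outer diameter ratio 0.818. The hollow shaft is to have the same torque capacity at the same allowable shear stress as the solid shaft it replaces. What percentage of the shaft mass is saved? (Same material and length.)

Equal τ_max and T ⇒ the solid shaft needs d_s³ = d_o³(1−k⁴), so d_s = 45.7·(1−0.818⁴)^(1/3) = 37.49 mm.
Area ratio A_h/A_s = d_o²(1−k²)/d_s² = (1−k²)/(1−k⁴)^(2/3) = 0.4915.
Mass saving = 1 − 0.4915 = 50.8 %.

50.8 %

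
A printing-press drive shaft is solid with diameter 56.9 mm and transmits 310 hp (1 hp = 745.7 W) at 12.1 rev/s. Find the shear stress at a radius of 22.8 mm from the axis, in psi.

9770 psi

ω = 2π·12.1 = 76.03 rad/s, so T = P/ω = 310×745.7 / 76.03 = 3041 N·m.
J = πd⁴/32 = π(0.0569)⁴/32 = 1.029×10^-6 m⁴.
Shear stress varies linearly with radius: τ = T·r/J = 3041 × 0.0228 / 1.029×10^-6 = 6.737×10^7 Pa.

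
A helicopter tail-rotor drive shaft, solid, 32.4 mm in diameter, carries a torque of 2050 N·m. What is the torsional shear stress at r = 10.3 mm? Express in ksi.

28.3 ksi

J = πd⁴/32 = π(0.0324)⁴/32 = 1.082×10^-7 m⁴.
Shear stress varies linearly with radius: τ = T·r/J = 2050 × 0.0103 / 1.082×10^-7 = 1.952×10^8 Pa.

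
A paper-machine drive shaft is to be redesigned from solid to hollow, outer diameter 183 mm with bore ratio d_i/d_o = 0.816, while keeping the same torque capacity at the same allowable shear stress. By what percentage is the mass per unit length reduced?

Equal τ_max and T ⇒ the solid shaft needs d_s³ = d_o³(1−k⁴), so d_s = 183·(1−0.816⁴)^(1/3) = 150.5 mm.
Area ratio A_h/A_s = d_o²(1−k²)/d_s² = (1−k²)/(1−k⁴)^(2/3) = 0.4938.
Mass saving = 1 − 0.4938 = 50.6 %.

50.6 %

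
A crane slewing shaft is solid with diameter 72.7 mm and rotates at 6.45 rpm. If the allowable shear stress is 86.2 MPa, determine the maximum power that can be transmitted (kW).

J = πd⁴/32 = π(0.0727)⁴/32 = 2.742×10^-6 m⁴.
T_max = τ_allow·J/r = 8.62×10^7 × 2.742×10^-6 / 0.0364 = 6503 N·m.
ω = 2π·6.45/60 = 0.6754 rad/s, so P_max = T_max·ω = 4393 W.

4.39 kW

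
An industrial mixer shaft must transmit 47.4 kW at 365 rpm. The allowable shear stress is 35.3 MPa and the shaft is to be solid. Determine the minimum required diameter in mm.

56.3 mm

ω = 2π·365/60 = 38.22 rad/s, so T = P/ω = 47.4×10³ / 38.22 = 1240 N·m.
For a solid shaft τ_max = 16T/(πd³), so d = (16T/(π τ_allow))^(1/3) = (16·1240/(π·3.53×10^7))^(1/3) = 0.05635 m.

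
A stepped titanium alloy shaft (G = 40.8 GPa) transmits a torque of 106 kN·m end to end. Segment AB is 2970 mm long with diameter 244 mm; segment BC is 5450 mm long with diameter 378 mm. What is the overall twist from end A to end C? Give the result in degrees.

J_AB = π(0.244)⁴/32 = 3.48×10^-4 m⁴; J_BC = π(0.378)⁴/32 = 2.00×10^-3 m⁴.
θ = (T/G)·Σ L_i/J_i = (106000/40.8×10⁹)·(2.97/3.48×10^-4 + 5.45/2.00×10^-3) = 0.02924 rad.

1.68°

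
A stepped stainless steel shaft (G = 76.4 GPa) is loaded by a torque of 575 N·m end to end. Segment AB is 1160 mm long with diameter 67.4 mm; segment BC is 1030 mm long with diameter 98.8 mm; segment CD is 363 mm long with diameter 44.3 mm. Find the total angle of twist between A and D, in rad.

0.0124 rad

J_AB = π(0.0674)⁴/32 = 2.03×10^-6 m⁴; J_BC = π(0.0988)⁴/32 = 9.35×10^-6 m⁴; J_CD = π(0.0443)⁴/32 = 3.78×10^-7 m⁴.
θ = (T/G)·Σ L_i/J_i = (575.0/76.4×10⁹)·(1.16/2.03×10^-6 + 1.03/9.35×10^-6 + 0.363/3.78×10^-7) = 0.01236 rad.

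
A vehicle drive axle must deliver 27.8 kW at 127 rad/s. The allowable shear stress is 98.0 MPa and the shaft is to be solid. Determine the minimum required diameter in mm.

ω = 127 rad/s, so T = P/ω = 27.8×10³ / 127.0 = 218.9 N·m.
For a solid shaft τ_max = 16T/(πd³), so d = (16T/(π τ_allow))^(1/3) = (16·218.9/(π·9.80×10^7))^(1/3) = 0.02249 m.

22.5 mm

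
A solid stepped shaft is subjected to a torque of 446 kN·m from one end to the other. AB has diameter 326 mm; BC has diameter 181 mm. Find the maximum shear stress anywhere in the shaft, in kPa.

Under the same torque, τ_max = 16T/(πd³) is largest where d is smallest — segment BC (d = 181 mm).
τ_max = 16·446000/(π·(0.181)³) = 3.831×10^8 Pa.

383000 kPa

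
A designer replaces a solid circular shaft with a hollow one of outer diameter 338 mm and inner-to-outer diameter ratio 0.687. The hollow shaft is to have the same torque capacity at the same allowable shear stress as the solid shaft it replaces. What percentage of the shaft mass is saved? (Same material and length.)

Equal τ_max and T ⇒ the solid shaft needs d_s³ = d_o³(1−k⁴), so d_s = 338·(1−0.687⁴)^(1/3) = 310.8 mm.
Area ratio A_h/A_s = d_o²(1−k²)/d_s² = (1−k²)/(1−k⁴)^(2/3) = 0.6246.
Mass saving = 1 − 0.6246 = 37.5 %.

37.5 %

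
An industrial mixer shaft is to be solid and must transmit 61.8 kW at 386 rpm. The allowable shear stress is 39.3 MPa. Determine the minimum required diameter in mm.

ω = 2π·386/60 = 40.42 rad/s, so T = P/ω = 61.8×10³ / 40.42 = 1529 N·m.
For a solid shaft τ_max = 16T/(πd³), so d = (16T/(π τ_allow))^(1/3) = (16·1529/(π·3.93×10^7))^(1/3) = 0.05830 m.

58.3 mm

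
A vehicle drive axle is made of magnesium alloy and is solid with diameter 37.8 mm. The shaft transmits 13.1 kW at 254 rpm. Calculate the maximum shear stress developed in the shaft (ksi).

6.74 ksi

ω = 2π·254/60 = 26.60 rad/s, so T = P/ω = 13.1×10³ / 26.60 = 492.5 N·m.
J = πd⁴/32 = π(0.0378)⁴/32 = 2.004×10^-7 m⁴.
τ_max = T·r/J = 492.5 × 0.0189 / 2.004×10^-7 = 4.644×10^7 Pa.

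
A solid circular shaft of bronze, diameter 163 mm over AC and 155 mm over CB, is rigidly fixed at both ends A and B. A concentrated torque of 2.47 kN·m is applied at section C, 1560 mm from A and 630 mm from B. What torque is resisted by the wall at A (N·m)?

817 N·m

Compatibility: T_A·a/J_AC = T_B·b/J_CB with T_A + T_B = T₀.
J_AC = 6.93×10^-5 m⁴, J_CB = 5.67×10^-5 m⁴, so T_A = T₀·(J_AC/a)/((J_AC/a)+(J_CB/b)) = 816.6 N·m, T_B = 1653 N·m.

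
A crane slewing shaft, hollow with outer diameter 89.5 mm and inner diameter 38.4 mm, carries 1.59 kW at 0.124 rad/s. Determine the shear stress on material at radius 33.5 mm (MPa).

70.6 MPa

ω = 0.124 rad/s, so T = P/ω = 1.59×10³ / 0.1240 = 12820 N·m.
J = π(d_o⁴ − d_i⁴)/32 = π(0.0895⁴ − 0.0384⁴)/32 = 6.086×10^-6 m⁴.
Shear stress varies linearly with radius: τ = T·r/J = 12820 × 0.0335 / 6.086×10^-6 = 7.058×10^7 Pa.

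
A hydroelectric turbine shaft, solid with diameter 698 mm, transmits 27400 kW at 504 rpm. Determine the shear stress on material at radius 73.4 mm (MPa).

ω = 2π·504/60 = 52.78 rad/s, so T = P/ω = 27400×10³ / 52.78 = 519100 N·m.
J = πd⁴/32 = π(0.698)⁴/32 = 0.02330 m⁴.
Shear stress varies linearly with radius: τ = T·r/J = 519100 × 0.0734 / 0.02330 = 1.635×10^6 Pa.

1.64 MPa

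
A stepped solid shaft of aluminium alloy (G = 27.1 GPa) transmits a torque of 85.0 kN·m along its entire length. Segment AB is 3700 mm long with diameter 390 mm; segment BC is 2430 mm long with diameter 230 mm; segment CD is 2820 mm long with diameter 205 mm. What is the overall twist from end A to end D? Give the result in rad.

J_AB = π(0.390)⁴/32 = 2.27×10^-3 m⁴; J_BC = π(0.230)⁴/32 = 2.75×10^-4 m⁴; J_CD = π(0.205)⁴/32 = 1.73×10^-4 m⁴.
θ = (T/G)·Σ L_i/J_i = (85000/27.1×10⁹)·(3.70/2.27×10^-3 + 2.43/2.75×10^-4 + 2.82/1.73×10^-4) = 0.08387 rad.

0.0839 rad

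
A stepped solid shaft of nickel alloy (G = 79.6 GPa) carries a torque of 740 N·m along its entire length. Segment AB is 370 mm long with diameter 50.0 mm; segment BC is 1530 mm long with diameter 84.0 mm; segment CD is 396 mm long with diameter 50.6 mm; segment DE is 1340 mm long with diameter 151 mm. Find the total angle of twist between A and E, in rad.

J_AB = π(0.0500)⁴/32 = 6.14×10^-7 m⁴; J_BC = π(0.0840)⁴/32 = 4.89×10^-6 m⁴; J_CD = π(0.0506)⁴/32 = 6.44×10^-7 m⁴; J_DE = π(0.151)⁴/32 = 5.10×10^-5 m⁴.
θ = (T/G)·Σ L_i/J_i = (740.0/79.6×10⁹)·(0.370/6.14×10^-7 + 1.53/4.89×10^-6 + 0.396/6.44×10^-7 + 1.34/5.10×10^-5) = 0.01448 rad.

0.0145 rad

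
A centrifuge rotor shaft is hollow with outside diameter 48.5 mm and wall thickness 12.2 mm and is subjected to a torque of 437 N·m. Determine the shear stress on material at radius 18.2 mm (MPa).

15.6 MPa

J = π(d_o⁴ − d_i⁴)/32 = π(0.0485⁴ − 0.0241⁴)/32 = 5.101×10^-7 m⁴.
Shear stress varies linearly with radius: τ = T·r/J = 437.0 × 0.0182 / 5.101×10^-7 = 1.559×10^7 Pa.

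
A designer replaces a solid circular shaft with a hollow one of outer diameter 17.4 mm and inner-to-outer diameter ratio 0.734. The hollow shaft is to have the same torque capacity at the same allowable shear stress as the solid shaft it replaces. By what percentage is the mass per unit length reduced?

42.0 %

Equal τ_max and T ⇒ the solid shaft needs d_s³ = d_o³(1−k⁴), so d_s = 17.4·(1−0.734⁴)^(1/3) = 15.52 mm.
Area ratio A_h/A_s = d_o²(1−k²)/d_s² = (1−k²)/(1−k⁴)^(2/3) = 0.5797.
Mass saving = 1 − 0.5797 = 42.0 %.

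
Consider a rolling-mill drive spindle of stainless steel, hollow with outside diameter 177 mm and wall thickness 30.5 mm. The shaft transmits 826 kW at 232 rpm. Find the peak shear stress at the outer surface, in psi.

ω = 2π·232/60 = 24.29 rad/s, so T = P/ω = 826×10³ / 24.29 = 34000 N·m.
J = π(d_o⁴ − d_i⁴)/32 = π(0.177⁴ − 0.116⁴)/32 = 7.858×10^-5 m⁴.
τ_max = T·r/J = 34000 × 0.0885 / 7.858×10^-5 = 3.829×10^7 Pa.

5550 psi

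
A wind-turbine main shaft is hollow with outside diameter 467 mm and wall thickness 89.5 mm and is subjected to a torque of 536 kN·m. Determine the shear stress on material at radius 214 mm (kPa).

J = π(d_o⁴ − d_i⁴)/32 = π(0.467⁴ − 0.288⁴)/32 = 3.994×10^-3 m⁴.
Shear stress varies linearly with radius: τ = T·r/J = 536000 × 0.214 / 3.994×10^-3 = 2.872×10^7 Pa.

28700 kPa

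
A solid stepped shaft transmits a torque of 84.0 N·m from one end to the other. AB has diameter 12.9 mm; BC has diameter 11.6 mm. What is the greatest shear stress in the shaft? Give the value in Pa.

2.74e8 Pa

Under the same torque, τ_max = 16T/(πd³) is largest where d is smallest — segment BC (d = 11.6 mm).
τ_max = 16·84.00/(π·(0.0116)³) = 2.741×10^8 Pa.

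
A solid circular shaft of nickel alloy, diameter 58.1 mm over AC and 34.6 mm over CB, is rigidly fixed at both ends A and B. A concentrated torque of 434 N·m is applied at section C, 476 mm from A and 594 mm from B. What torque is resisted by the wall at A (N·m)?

Compatibility: T_A·a/J_AC = T_B·b/J_CB with T_A + T_B = T₀.
J_AC = 1.12×10^-6 m⁴, J_CB = 1.41×10^-7 m⁴, so T_A = T₀·(J_AC/a)/((J_AC/a)+(J_CB/b)) = 394.3 N·m, T_B = 39.74 N·m.

394 N·m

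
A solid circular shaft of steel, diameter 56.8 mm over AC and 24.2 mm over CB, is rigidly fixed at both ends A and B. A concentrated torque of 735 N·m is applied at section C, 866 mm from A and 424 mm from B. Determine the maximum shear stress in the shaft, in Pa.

1.91e7 Pa

Compatibility: T_A·a/J_AC = T_B·b/J_CB with T_A + T_B = T₀.
J_AC = 1.02×10^-6 m⁴, J_CB = 3.37×10^-8 m⁴, so T_A = T₀·(J_AC/a)/((J_AC/a)+(J_CB/b)) = 688.7 N·m, T_B = 46.35 N·m.
τ in each portion: τ_AC = 1.91×10^7 Pa, τ_CB = 1.67×10^7 Pa; maximum is in AC.
τ_max = T_AC·r/J = 688.7·0.0284/1.02×10^-6 = 1.914×10^7 Pa.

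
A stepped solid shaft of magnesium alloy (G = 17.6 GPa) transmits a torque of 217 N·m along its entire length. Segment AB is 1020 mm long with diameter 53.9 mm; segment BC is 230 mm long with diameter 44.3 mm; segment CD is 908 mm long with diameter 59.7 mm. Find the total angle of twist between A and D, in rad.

0.0317 rad

J_AB = π(0.0539)⁴/32 = 8.29×10^-7 m⁴; J_BC = π(0.0443)⁴/32 = 3.78×10^-7 m⁴; J_CD = π(0.0597)⁴/32 = 1.25×10^-6 m⁴.
θ = (T/G)·Σ L_i/J_i = (217.0/17.6×10⁹)·(1.02/8.29×10^-7 + 0.230/3.78×10^-7 + 0.908/1.25×10^-6) = 0.03165 rad.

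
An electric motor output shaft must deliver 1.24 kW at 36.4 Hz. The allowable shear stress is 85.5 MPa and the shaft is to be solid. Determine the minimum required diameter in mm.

6.86 mm

ω = 2π·36.4 = 228.7 rad/s, so T = P/ω = 1.24×10³ / 228.7 = 5.422 N·m.
For a solid shaft τ_max = 16T/(πd³), so d = (16T/(π τ_allow))^(1/3) = (16·5.422/(π·8.55×10^7))^(1/3) = 0.006861 m.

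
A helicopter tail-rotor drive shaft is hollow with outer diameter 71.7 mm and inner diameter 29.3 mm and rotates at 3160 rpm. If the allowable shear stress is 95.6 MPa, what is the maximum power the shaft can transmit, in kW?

2230 kW

J = π(d_o⁴ − d_i⁴)/32 = π(0.0717⁴ − 0.0293⁴)/32 = 2.522×10^-6 m⁴.
T_max = τ_allow·J/r = 9.56×10^7 × 2.522×10^-6 / 0.0358 = 6726 N·m.
ω = 2π·3160/60 = 330.9 rad/s, so P_max = T_max·ω = 2.226×10^6 W.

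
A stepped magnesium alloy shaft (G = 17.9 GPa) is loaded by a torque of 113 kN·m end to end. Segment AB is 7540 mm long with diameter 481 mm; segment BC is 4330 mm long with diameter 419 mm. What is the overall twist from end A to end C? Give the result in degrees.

1.04°

J_AB = π(0.481)⁴/32 = 5.26×10^-3 m⁴; J_BC = π(0.419)⁴/32 = 3.03×10^-3 m⁴.
θ = (T/G)·Σ L_i/J_i = (113000/17.9×10⁹)·(7.54/5.26×10^-3 + 4.33/3.03×10^-3) = 0.01809 rad.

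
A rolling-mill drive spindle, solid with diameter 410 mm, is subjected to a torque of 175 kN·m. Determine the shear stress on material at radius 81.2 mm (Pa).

J = πd⁴/32 = π(0.410)⁴/32 = 2.774×10^-3 m⁴.
Shear stress varies linearly with radius: τ = T·r/J = 175000 × 0.0812 / 2.774×10^-3 = 5.122×10^6 Pa.

5.12e6 Pa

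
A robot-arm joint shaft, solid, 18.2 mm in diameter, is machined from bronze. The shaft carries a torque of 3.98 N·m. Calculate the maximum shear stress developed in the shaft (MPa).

3.36 MPa

J = πd⁴/32 = π(0.0182)⁴/32 = 1.077×10^-8 m⁴.
τ_max = T·r/J = 3.980 × 0.00910 / 1.077×10^-8 = 3.362×10^6 Pa.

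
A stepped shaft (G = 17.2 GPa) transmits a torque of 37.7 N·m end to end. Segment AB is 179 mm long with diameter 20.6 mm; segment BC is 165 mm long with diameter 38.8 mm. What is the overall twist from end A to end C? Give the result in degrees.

J_AB = π(0.0206)⁴/32 = 1.77×10^-8 m⁴; J_BC = π(0.0388)⁴/32 = 2.22×10^-7 m⁴.
θ = (T/G)·Σ L_i/J_i = (37.70/17.2×10⁹)·(0.179/1.77×10^-8 + 0.165/2.22×10^-7) = 0.02382 rad.

1.36°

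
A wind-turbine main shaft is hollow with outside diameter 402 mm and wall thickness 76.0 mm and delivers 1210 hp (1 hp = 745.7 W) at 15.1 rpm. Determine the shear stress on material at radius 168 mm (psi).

ω = 2π·15.1/60 = 1.581 rad/s, so T = P/ω = 1210×745.7 / 1.581 = 570600 N·m.
J = π(d_o⁴ − d_i⁴)/32 = π(0.402⁴ − 0.250⁴)/32 = 2.180×10^-3 m⁴.
Shear stress varies linearly with radius: τ = T·r/J = 570600 × 0.168 / 2.180×10^-3 = 4.397×10^7 Pa.

6380 psi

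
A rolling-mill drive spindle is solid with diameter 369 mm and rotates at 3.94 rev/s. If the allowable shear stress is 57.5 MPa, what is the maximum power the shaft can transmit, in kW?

14000 kW

J = πd⁴/32 = π(0.369)⁴/32 = 1.820×10^-3 m⁴.
T_max = τ_allow·J/r = 5.75×10^7 × 1.820×10^-3 / 0.184 = 567300 N·m.
ω = 2π·3.94 = 24.76 rad/s, so P_max = T_max·ω = 1.404×10^7 W.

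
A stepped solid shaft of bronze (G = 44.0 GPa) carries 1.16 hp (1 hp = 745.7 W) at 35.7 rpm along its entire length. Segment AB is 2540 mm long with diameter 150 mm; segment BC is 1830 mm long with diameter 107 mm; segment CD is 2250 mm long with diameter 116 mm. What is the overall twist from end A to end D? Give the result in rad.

0.00168 rad

ω = 2π·35.7/60 = 3.738 rad/s, so T = P/ω = 1.16×745.7 / 3.738 = 231.4 N·m.
J_AB = π(0.150)⁴/32 = 4.97×10^-5 m⁴; J_BC = π(0.107)⁴/32 = 1.29×10^-5 m⁴; J_CD = π(0.116)⁴/32 = 1.78×10^-5 m⁴.
θ = (T/G)·Σ L_i/J_i = (231.4/44.0×10⁹)·(2.54/4.97×10^-5 + 1.83/1.29×10^-5 + 2.25/1.78×10^-5) = 1.682×10^-3 rad.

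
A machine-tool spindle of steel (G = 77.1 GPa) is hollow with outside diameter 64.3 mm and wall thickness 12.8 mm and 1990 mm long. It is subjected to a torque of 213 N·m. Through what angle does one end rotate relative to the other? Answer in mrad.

3.77 mrad

J = π(d_o⁴ − d_i⁴)/32 = π(0.0643⁴ − 0.0387⁴)/32 = 1.458×10^-6 m⁴.
θ = T·L/(G·J) = 213.0 × 1.99 / (77.1×10⁹ × 1.458×10^-6) = 3.771×10^-3 rad.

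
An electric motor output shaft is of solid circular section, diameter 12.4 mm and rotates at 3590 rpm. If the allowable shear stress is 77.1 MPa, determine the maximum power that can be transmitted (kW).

10.9 kW

J = πd⁴/32 = π(0.0124)⁴/32 = 2.321×10^-9 m⁴.
T_max = τ_allow·J/r = 7.71×10^7 × 2.321×10^-9 / 0.00620 = 28.86 N·m.
ω = 2π·3590/60 = 375.9 rad/s, so P_max = T_max·ω = 1.085×10^4 W.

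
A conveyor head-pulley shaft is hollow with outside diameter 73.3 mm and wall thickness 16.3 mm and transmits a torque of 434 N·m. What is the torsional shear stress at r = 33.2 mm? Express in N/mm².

J = π(d_o⁴ − d_i⁴)/32 = π(0.0733⁴ − 0.0407⁴)/32 = 2.565×10^-6 m⁴.
Shear stress varies linearly with radius: τ = T·r/J = 434.0 × 0.0332 / 2.565×10^-6 = 5.618×10^6 Pa.

5.62 N/mm²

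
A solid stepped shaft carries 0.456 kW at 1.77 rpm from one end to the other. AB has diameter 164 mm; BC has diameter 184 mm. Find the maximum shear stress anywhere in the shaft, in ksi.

0.412 ksi

ω = 2π·1.77/60 = 0.1854 rad/s, so T = P/ω = 0.456×10³ / 0.1854 = 2460 N·m.
Under the same torque, τ_max = 16T/(πd³) is largest where d is smallest — segment AB (d = 164 mm).
τ_max = 16·2460/(π·(0.164)³) = 2.841×10^6 Pa.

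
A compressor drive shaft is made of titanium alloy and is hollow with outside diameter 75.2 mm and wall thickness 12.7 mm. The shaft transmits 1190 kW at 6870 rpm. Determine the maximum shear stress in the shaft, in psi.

3560 psi

ω = 2π·6870/60 = 719.4 rad/s, so T = P/ω = 1190×10³ / 719.4 = 1654 N·m.
J = π(d_o⁴ − d_i⁴)/32 = π(0.0752⁴ − 0.0498⁴)/32 = 2.536×10^-6 m⁴.
τ_max = T·r/J = 1654 × 0.0376 / 2.536×10^-6 = 2.453×10^7 Pa.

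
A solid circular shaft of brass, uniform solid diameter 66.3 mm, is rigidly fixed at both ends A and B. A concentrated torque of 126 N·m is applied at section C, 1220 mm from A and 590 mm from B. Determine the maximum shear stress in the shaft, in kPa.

1480 kPa

With uniform GJ and both ends fixed, compatibility θ_AC = θ_CB gives T_A·a = T_B·b, together with T_A + T_B = T₀.
T_A = T₀·b/(a+b) = 126.0·590/1810 = 41.07 N·m; T_B = 84.93 N·m.
τ in each portion: τ_AC = 7.18×10^5 Pa, τ_CB = 1.48×10^6 Pa; maximum is in CB.
τ_max = T_CB·r/J = 84.93·0.0331/1.90×10^-6 = 1.484×10^6 Pa.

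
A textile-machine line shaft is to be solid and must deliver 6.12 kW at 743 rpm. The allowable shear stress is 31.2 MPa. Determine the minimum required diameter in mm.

ω = 2π·743/60 = 77.81 rad/s, so T = P/ω = 6.12×10³ / 77.81 = 78.66 N·m.
For a solid shaft τ_max = 16T/(πd³), so d = (16T/(π τ_allow))^(1/3) = (16·78.66/(π·3.12×10^7))^(1/3) = 0.02342 m.

23.4 mm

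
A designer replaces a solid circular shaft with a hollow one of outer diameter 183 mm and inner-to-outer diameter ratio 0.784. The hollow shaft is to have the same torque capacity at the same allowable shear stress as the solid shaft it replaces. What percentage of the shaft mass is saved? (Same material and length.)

Equal τ_max and T ⇒ the solid shaft needs d_s³ = d_o³(1−k⁴), so d_s = 183·(1−0.784⁴)^(1/3) = 156.2 mm.
Area ratio A_h/A_s = d_o²(1−k²)/d_s² = (1−k²)/(1−k⁴)^(2/3) = 0.5287.
Mass saving = 1 − 0.5287 = 47.1 %.

47.1 %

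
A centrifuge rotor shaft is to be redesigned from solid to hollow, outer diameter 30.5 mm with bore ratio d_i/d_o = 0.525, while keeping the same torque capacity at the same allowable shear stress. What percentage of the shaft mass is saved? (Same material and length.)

23.6 %

Equal τ_max and T ⇒ the solid shaft needs d_s³ = d_o³(1−k⁴), so d_s = 30.5·(1−0.525⁴)^(1/3) = 29.71 mm.
Area ratio A_h/A_s = d_o²(1−k²)/d_s² = (1−k²)/(1−k⁴)^(2/3) = 0.7636.
Mass saving = 1 − 0.7636 = 23.6 %.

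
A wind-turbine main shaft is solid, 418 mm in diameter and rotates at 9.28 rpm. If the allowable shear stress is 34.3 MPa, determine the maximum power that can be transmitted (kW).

J = πd⁴/32 = π(0.418)⁴/32 = 2.997×10^-3 m⁴.
T_max = τ_allow·J/r = 3.43×10^7 × 2.997×10^-3 / 0.209 = 491900 N·m.
ω = 2π·9.28/60 = 0.9718 rad/s, so P_max = T_max·ω = 4.780×10^5 W.

478 kW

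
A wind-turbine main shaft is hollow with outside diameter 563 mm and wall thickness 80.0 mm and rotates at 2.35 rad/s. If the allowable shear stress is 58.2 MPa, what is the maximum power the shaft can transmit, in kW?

J = π(d_o⁴ − d_i⁴)/32 = π(0.563⁴ − 0.403⁴)/32 = 7.274×10^-3 m⁴.
T_max = τ_allow·J/r = 5.82×10^7 × 7.274×10^-3 / 0.281 = 1.504e6 N·m.
ω = 2.35 rad/s, so P_max = T_max·ω = 3.534×10^6 W.

3530 kW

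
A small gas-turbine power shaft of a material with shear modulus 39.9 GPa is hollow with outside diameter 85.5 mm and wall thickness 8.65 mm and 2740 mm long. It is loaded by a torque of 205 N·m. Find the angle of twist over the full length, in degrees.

J = π(d_o⁴ − d_i⁴)/32 = π(0.0855⁴ − 0.0682⁴)/32 = 3.123×10^-6 m⁴.
θ = T·L/(G·J) = 205.0 × 2.74 / (39.9×10⁹ × 3.123×10^-6) = 4.508×10^-3 rad.

0.258°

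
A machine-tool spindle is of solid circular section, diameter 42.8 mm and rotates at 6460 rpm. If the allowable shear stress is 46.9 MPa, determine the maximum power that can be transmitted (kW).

488 kW

J = πd⁴/32 = π(0.0428)⁴/32 = 3.294×10^-7 m⁴.
T_max = τ_allow·J/r = 4.69×10^7 × 3.294×10^-7 / 0.0214 = 722.0 N·m.
ω = 2π·6460/60 = 676.5 rad/s, so P_max = T_max·ω = 4.884×10^5 W.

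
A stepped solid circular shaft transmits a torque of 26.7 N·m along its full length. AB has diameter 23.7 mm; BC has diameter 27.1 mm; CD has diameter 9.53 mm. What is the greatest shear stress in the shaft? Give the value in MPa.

157 MPa

Under the same torque, τ_max = 16T/(πd³) is largest where d is smallest — segment CD (d = 9.53 mm).
τ_max = 16·26.70/(π·(0.00953)³) = 1.571×10^8 Pa.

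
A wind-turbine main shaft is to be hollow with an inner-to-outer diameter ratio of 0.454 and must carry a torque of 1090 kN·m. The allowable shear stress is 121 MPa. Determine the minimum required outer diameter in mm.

363 mm

For a hollow shaft with d_i/d_o = 0.454: τ_max = 16T/(π d_o³ (1−k⁴)), so d_o = [16T/(π τ_allow (1−k⁴))]^(1/3) = [16·1.090e6/(π·1.21×10^8·0.9575)]^(1/3) = 0.3632 m.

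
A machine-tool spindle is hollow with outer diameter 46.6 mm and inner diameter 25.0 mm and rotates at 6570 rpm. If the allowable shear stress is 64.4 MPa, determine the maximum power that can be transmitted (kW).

J = π(d_o⁴ − d_i⁴)/32 = π(0.0466⁴ − 0.0250⁴)/32 = 4.246×10^-7 m⁴.
T_max = τ_allow·J/r = 6.44×10^7 × 4.246×10^-7 / 0.0233 = 1174 N·m.
ω = 2π·6570/60 = 688.0 rad/s, so P_max = T_max·ω = 8.074×10^5 W.

807 kW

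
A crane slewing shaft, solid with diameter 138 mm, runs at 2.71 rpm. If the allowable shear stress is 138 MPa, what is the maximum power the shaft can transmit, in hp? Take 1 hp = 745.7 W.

J = πd⁴/32 = π(0.138)⁴/32 = 3.561×10^-5 m⁴.
T_max = τ_allow·J/r = 1.38×10^8 × 3.561×10^-5 / 0.0690 = 71210 N·m.
ω = 2π·2.71/60 = 0.2838 rad/s, so P_max = T_max·ω = 2.021×10^4 W.

27.1 hp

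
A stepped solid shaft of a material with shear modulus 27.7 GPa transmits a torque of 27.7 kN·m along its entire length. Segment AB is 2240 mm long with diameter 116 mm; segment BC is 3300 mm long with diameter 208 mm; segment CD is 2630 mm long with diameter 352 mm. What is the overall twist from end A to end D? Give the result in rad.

0.146 rad

J_AB = π(0.116)⁴/32 = 1.78×10^-5 m⁴; J_BC = π(0.208)⁴/32 = 1.84×10^-4 m⁴; J_CD = π(0.352)⁴/32 = 1.51×10^-3 m⁴.
θ = (T/G)·Σ L_i/J_i = (27700/27.7×10⁹)·(2.24/1.78×10^-5 + 3.30/1.84×10^-4 + 2.63/1.51×10^-3) = 0.1457 rad.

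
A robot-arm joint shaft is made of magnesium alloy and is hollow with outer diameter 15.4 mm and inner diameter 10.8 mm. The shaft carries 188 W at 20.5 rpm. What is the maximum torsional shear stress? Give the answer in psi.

ω = 2π·20.5/60 = 2.147 rad/s, so T = P/ω = 188 / 2.147 = 87.57 N·m.
J = π(d_o⁴ − d_i⁴)/32 = π(0.0154⁴ − 0.0108⁴)/32 = 4.186×10^-9 m⁴.
τ_max = T·r/J = 87.57 × 0.00770 / 4.186×10^-9 = 1.611×10^8 Pa.

23400 psi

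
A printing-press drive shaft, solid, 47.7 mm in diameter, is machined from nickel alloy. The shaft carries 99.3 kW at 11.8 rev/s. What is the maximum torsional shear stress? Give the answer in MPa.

ω = 2π·11.8 = 74.14 rad/s, so T = P/ω = 99.3×10³ / 74.14 = 1339 N·m.
J = πd⁴/32 = π(0.0477)⁴/32 = 5.082×10^-7 m⁴.
τ_max = T·r/J = 1339 × 0.0239 / 5.082×10^-7 = 6.285×10^7 Pa.

62.8 MPa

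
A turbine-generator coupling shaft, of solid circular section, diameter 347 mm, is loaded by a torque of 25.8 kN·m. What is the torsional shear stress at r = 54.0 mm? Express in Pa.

J = πd⁴/32 = π(0.347)⁴/32 = 1.423×10^-3 m⁴.
Shear stress varies linearly with radius: τ = T·r/J = 25800 × 0.0540 / 1.423×10^-3 = 9.788×10^5 Pa.

979000 Pa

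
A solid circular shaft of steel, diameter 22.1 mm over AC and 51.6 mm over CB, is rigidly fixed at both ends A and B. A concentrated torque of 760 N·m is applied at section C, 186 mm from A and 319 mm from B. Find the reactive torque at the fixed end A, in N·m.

Compatibility: T_A·a/J_AC = T_B·b/J_CB with T_A + T_B = T₀.
J_AC = 2.34×10^-8 m⁴, J_CB = 6.96×10^-7 m⁴, so T_A = T₀·(J_AC/a)/((J_AC/a)+(J_CB/b)) = 41.47 N·m, T_B = 718.5 N·m.

41.5 N·m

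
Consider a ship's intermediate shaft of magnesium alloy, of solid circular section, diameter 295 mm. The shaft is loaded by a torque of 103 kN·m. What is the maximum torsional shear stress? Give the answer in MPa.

J = πd⁴/32 = π(0.295)⁴/32 = 7.435×10^-4 m⁴.
τ_max = T·r/J = 103000 × 0.147 / 7.435×10^-4 = 2.043×10^7 Pa.

20.4 MPa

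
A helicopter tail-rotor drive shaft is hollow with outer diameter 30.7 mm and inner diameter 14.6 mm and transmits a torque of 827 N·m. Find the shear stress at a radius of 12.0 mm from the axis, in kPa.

J = π(d_o⁴ − d_i⁴)/32 = π(0.0307⁴ − 0.0146⁴)/32 = 8.275×10^-8 m⁴.
Shear stress varies linearly with radius: τ = T·r/J = 827.0 × 0.0120 / 8.275×10^-8 = 1.199×10^8 Pa.

120000 kPa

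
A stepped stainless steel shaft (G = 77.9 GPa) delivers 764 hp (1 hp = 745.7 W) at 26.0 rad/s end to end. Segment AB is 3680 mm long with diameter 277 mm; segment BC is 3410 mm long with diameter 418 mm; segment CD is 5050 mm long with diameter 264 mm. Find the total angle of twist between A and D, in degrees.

ω = 26.0 rad/s, so T = P/ω = 764×745.7 / 26.00 = 21910 N·m.
J_AB = π(0.277)⁴/32 = 5.78×10^-4 m⁴; J_BC = π(0.418)⁴/32 = 3.00×10^-3 m⁴; J_CD = π(0.264)⁴/32 = 4.77×10^-4 m⁴.
θ = (T/G)·Σ L_i/J_i = (21910/77.9×10⁹)·(3.68/5.78×10^-4 + 3.41/3.00×10^-3 + 5.05/4.77×10^-4) = 5.090×10^-3 rad.

0.292°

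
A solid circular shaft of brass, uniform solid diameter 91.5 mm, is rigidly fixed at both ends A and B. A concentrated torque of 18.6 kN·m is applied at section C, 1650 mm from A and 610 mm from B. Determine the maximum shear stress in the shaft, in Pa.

With uniform GJ and both ends fixed, compatibility θ_AC = θ_CB gives T_A·a = T_B·b, together with T_A + T_B = T₀.
T_A = T₀·b/(a+b) = 18600·610/2260 = 5020 N·m; T_B = 13580 N·m.
τ in each portion: τ_AC = 3.34×10^7 Pa, τ_CB = 9.03×10^7 Pa; maximum is in CB.
τ_max = T_CB·r/J = 13580·0.0457/6.88×10^-6 = 9.028×10^7 Pa.

9.03e7 Pa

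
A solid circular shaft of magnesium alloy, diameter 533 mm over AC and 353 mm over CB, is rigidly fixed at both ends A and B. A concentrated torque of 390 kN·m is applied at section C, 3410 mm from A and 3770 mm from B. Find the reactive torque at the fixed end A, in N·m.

332000 N·m

Compatibility: T_A·a/J_AC = T_B·b/J_CB with T_A + T_B = T₀.
J_AC = 7.92×10^-3 m⁴, J_CB = 1.52×10^-3 m⁴, so T_A = T₀·(J_AC/a)/((J_AC/a)+(J_CB/b)) = 332200 N·m, T_B = 57810 N·m.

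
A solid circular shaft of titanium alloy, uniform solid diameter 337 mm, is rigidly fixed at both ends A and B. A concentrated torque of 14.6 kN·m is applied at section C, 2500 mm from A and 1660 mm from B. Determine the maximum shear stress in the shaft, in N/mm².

With uniform GJ and both ends fixed, compatibility θ_AC = θ_CB gives T_A·a = T_B·b, together with T_A + T_B = T₀.
T_A = T₀·b/(a+b) = 14600·1660/4160 = 5826 N·m; T_B = 8774 N·m.
τ in each portion: τ_AC = 7.75×10^5 Pa, τ_CB = 1.17×10^6 Pa; maximum is in CB.
τ_max = T_CB·r/J = 8774·0.169/1.27×10^-3 = 1.168×10^6 Pa.

1.17 N/mm²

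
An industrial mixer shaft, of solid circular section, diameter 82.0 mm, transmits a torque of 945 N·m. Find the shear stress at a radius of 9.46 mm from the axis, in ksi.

0.292 ksi

J = πd⁴/32 = π(0.0820)⁴/32 = 4.439×10^-6 m⁴.
Shear stress varies linearly with radius: τ = T·r/J = 945.0 × 0.00946 / 4.439×10^-6 = 2.014×10^6 Pa.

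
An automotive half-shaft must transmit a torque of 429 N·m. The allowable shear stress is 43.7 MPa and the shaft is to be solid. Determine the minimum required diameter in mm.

For a solid shaft τ_max = 16T/(πd³), so d = (16T/(π τ_allow))^(1/3) = (16·429.0/(π·4.37×10^7))^(1/3) = 0.03684 m.

36.8 mm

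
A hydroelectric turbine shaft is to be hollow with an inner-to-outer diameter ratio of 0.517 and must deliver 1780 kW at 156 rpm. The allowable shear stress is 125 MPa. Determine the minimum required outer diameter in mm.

ω = 2π·156/60 = 16.34 rad/s, so T = P/ω = 1780×10³ / 16.34 = 109000 N·m.
For a hollow shaft with d_i/d_o = 0.517: τ_max = 16T/(π d_o³ (1−k⁴)), so d_o = [16T/(π τ_allow (1−k⁴))]^(1/3) = [16·109000/(π·1.25×10^8·0.9286)]^(1/3) = 0.1685 m.

168 mm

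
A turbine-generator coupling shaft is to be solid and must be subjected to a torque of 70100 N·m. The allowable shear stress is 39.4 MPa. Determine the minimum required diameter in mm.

208 mm

For a solid shaft τ_max = 16T/(πd³), so d = (16T/(π τ_allow))^(1/3) = (16·70100/(π·3.94×10^7))^(1/3) = 0.2085 m.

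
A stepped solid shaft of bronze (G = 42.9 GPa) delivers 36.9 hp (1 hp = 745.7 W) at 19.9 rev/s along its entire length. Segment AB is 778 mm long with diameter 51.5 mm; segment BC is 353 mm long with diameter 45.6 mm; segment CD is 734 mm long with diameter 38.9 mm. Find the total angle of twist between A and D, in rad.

ω = 2π·19.9 = 125.0 rad/s, so T = P/ω = 36.9×745.7 / 125.0 = 220.1 N·m.
J_AB = π(0.0515)⁴/32 = 6.91×10^-7 m⁴; J_BC = π(0.0456)⁴/32 = 4.24×10^-7 m⁴; J_CD = π(0.0389)⁴/32 = 2.25×10^-7 m⁴.
θ = (T/G)·Σ L_i/J_i = (220.1/42.9×10⁹)·(0.778/6.91×10^-7 + 0.353/4.24×10^-7 + 0.734/2.25×10^-7) = 0.02679 rad.

0.0268 rad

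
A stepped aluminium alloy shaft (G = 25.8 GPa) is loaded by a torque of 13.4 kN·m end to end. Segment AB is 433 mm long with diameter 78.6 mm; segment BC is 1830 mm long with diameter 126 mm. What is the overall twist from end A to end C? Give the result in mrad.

98.4 mrad

J_AB = π(0.0786)⁴/32 = 3.75×10^-6 m⁴; J_BC = π(0.126)⁴/32 = 2.47×10^-5 m⁴.
θ = (T/G)·Σ L_i/J_i = (13400/25.8×10⁹)·(0.433/3.75×10^-6 + 1.83/2.47×10^-5) = 0.09843 rad.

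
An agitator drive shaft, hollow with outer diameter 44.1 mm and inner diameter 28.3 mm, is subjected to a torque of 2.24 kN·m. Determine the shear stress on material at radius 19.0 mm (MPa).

J = π(d_o⁴ − d_i⁴)/32 = π(0.0441⁴ − 0.0283⁴)/32 = 3.084×10^-7 m⁴.
Shear stress varies linearly with radius: τ = T·r/J = 2240 × 0.0190 / 3.084×10^-7 = 1.380×10^8 Pa.

138 MPa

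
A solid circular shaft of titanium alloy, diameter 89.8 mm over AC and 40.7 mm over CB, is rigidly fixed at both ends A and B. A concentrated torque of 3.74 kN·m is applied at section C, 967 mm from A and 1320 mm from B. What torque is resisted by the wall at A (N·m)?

3630 N·m

Compatibility: T_A·a/J_AC = T_B·b/J_CB with T_A + T_B = T₀.
J_AC = 6.38×10^-6 m⁴, J_CB = 2.69×10^-7 m⁴, so T_A = T₀·(J_AC/a)/((J_AC/a)+(J_CB/b)) = 3628 N·m, T_B = 112.1 N·m.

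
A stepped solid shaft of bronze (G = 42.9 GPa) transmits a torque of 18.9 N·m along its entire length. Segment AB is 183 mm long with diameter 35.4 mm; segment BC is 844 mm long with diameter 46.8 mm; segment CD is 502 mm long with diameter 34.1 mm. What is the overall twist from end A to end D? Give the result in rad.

J_AB = π(0.0354)⁴/32 = 1.54×10^-7 m⁴; J_BC = π(0.0468)⁴/32 = 4.71×10^-7 m⁴; J_CD = π(0.0341)⁴/32 = 1.33×10^-7 m⁴.
θ = (T/G)·Σ L_i/J_i = (18.90/42.9×10⁹)·(0.183/1.54×10^-7 + 0.844/4.71×10^-7 + 0.502/1.33×10^-7) = 2.979×10^-3 rad.

0.00298 rad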